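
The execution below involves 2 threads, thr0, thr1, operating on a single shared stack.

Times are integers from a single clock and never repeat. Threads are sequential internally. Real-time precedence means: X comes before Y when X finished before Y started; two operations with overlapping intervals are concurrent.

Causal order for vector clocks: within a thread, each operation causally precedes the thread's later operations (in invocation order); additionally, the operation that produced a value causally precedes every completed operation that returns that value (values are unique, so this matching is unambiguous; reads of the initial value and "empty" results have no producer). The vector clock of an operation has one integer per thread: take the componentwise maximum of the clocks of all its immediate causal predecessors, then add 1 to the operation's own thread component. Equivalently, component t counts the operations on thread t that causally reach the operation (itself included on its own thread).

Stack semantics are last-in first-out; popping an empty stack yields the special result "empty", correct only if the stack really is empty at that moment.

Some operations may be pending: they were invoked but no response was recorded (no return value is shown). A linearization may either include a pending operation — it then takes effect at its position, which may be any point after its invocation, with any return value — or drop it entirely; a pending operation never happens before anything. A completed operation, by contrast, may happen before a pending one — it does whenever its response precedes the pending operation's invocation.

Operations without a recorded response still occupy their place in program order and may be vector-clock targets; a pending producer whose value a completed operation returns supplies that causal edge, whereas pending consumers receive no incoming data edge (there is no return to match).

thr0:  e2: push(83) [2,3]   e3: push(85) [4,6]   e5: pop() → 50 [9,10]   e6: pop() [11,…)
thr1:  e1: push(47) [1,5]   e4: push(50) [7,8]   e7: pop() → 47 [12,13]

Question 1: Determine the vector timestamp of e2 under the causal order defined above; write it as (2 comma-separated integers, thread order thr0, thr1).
Answer: (1, 0)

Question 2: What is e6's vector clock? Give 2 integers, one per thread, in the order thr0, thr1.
Answer: (4, 2)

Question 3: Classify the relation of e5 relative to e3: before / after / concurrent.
Answer: after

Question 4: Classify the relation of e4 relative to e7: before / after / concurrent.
Answer: before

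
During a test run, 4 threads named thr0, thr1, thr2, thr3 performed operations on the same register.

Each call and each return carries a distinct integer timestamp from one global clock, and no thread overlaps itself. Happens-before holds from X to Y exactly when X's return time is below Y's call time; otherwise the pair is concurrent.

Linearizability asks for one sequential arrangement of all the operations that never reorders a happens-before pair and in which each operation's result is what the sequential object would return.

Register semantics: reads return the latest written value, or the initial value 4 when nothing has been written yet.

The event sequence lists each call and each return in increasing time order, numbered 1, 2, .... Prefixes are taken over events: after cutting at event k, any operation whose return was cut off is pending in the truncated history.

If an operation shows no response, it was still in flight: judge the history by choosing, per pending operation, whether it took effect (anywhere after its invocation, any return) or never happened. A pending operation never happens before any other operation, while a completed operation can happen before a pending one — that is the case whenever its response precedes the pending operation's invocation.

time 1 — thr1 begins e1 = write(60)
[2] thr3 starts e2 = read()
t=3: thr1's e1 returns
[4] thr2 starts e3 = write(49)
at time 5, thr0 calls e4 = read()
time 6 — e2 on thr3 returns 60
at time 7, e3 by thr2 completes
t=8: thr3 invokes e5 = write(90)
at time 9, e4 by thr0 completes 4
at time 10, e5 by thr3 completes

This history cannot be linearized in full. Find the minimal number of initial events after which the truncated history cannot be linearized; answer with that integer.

9

events 1..8 are linearizable, e.g. via e1, e2, e3:
step 1: e1 write(60) — value 60
step 2: e2 read() → 60 — value 60
step 3: e3 write(49) — value 49
adding event 9 (e4 responds at 9) leaves no legal real-time order
include/drop combinations of the 1 pending operation (e5) were all tried; none helps
one such order, e1, e2, e3, e4 (pending dropped), breaks at step 4 where e4 read() → 4 is illegal
one such order, e1, e2, e4, e3 (pending dropped), breaks at step 3 where e4 read() → 4 is illegal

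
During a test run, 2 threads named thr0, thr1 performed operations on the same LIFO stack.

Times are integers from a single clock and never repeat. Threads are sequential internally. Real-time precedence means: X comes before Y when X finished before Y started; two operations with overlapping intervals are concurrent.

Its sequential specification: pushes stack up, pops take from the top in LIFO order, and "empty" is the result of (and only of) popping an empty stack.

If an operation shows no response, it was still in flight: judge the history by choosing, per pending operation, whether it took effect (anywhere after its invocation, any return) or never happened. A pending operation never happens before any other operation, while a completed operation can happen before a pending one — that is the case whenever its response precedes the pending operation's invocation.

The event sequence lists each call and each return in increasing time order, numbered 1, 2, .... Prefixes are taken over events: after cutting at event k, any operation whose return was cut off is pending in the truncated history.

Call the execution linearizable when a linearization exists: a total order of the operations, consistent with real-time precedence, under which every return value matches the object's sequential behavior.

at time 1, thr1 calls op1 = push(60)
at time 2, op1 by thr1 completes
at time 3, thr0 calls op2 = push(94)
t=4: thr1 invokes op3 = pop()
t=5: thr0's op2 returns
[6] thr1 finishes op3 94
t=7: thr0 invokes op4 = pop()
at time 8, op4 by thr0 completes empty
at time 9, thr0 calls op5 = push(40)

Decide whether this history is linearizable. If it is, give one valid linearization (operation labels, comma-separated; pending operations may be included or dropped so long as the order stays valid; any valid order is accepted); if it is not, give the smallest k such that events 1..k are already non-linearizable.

not linearizable — minimal violating prefix: 8 events

prefix check: 1..7 passes, 1..8 fails once op4's time-8 response joins
4 completed operations, 2 real-time-consistent orders — every LIFO stack replay fails
for example op1, op2, op3, op4 fails at step 4: op4 pop() → empty is not legal there
for example op1, op3, op2, op4 fails at step 2: op3 pop() → 94 is not legal there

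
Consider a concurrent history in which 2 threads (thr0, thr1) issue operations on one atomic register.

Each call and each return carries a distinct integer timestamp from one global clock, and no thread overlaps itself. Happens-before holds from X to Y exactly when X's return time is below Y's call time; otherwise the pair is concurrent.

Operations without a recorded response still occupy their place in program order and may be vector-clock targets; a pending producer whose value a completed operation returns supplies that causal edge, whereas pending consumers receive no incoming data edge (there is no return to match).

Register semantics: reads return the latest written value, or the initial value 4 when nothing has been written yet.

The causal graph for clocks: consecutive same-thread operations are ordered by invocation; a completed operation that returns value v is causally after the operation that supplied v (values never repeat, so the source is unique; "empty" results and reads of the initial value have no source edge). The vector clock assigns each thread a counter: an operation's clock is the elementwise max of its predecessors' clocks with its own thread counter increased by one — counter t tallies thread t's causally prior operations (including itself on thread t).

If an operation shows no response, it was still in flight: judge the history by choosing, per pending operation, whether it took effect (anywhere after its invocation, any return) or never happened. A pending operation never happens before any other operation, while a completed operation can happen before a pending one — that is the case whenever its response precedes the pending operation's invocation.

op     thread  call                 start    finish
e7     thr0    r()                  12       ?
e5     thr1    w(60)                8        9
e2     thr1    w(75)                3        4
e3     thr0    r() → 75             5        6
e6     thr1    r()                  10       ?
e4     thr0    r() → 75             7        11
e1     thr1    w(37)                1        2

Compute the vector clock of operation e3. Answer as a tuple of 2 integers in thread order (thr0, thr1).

e1, invoked 1, has no incoming edges; only thr1's bump applies → (0, 1)
invoked at 3, e2 merges VC(e1)=(0, 1) and bumps thr1's slot → (0, 2)
invoked at 8, e5 merges VC(e2)=(0, 2) and bumps thr1's slot → (0, 3)
invoked at 5, e3 merges VC(e2)=(0, 2) and bumps thr0's slot → (1, 2)
invoked at 10, e6 merges VC(e5)=(0, 3) and bumps thr1's slot → (0, 4)
invoked at 7, e4 merges VC(e2)=(0, 2), VC(e3)=(1, 2) and bumps thr0's slot → (2, 2)
invoked at 12, e7 merges VC(e4)=(2, 2) and bumps thr0's slot → (3, 2)
target: VC(e3) = (1, 2)

(1, 2)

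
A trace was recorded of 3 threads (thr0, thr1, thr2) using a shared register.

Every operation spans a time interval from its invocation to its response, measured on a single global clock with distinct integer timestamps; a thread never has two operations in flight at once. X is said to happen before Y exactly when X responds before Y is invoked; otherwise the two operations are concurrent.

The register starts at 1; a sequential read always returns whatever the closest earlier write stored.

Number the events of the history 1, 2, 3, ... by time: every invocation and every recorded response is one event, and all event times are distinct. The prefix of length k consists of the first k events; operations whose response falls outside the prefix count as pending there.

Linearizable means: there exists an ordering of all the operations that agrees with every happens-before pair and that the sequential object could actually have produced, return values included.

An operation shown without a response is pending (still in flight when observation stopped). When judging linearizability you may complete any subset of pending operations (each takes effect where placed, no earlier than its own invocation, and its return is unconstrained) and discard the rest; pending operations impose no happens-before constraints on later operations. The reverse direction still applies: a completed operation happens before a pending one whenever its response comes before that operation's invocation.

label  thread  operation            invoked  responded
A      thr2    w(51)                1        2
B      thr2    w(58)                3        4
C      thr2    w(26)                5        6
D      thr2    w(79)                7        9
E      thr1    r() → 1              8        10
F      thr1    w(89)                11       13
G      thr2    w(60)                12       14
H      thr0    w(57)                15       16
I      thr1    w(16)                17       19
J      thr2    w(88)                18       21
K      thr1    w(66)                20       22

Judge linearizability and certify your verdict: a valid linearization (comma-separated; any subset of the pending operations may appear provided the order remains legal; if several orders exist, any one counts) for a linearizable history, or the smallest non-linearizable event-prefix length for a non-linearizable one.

not linearizable — minimal violating prefix: 10 events

the violation lands at event 10, E's response at time 10: events 1..9 linearize, events 1..10 do not
5 completed operations, 2 real-time-consistent orders — every register replay fails
e.g. A, B, C, D, E: illegal at step 5, since E r() → 1 cannot apply there
e.g. A, B, C, E, D: illegal at step 4, since E r() → 1 cannot apply there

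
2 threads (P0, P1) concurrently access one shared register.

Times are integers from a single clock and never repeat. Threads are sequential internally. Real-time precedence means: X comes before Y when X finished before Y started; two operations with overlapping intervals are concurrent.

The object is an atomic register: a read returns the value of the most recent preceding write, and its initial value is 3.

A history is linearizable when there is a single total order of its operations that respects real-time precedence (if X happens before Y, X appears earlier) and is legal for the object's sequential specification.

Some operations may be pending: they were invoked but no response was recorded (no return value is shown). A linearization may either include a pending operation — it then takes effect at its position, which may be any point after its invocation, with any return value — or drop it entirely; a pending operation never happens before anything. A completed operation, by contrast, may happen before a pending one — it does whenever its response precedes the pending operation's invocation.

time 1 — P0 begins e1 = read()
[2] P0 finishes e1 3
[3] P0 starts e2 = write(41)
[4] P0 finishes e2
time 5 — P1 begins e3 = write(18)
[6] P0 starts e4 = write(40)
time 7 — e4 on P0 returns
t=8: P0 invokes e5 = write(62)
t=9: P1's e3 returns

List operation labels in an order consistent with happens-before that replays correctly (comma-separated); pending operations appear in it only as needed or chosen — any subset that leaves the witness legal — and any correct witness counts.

e1, e2, e3, e4

step 1: e1 read() → 3 — value 3
step 2: e2 write(41) — value 41
step 3: e3 write(18) — value 18
step 4: e4 write(40) — value 40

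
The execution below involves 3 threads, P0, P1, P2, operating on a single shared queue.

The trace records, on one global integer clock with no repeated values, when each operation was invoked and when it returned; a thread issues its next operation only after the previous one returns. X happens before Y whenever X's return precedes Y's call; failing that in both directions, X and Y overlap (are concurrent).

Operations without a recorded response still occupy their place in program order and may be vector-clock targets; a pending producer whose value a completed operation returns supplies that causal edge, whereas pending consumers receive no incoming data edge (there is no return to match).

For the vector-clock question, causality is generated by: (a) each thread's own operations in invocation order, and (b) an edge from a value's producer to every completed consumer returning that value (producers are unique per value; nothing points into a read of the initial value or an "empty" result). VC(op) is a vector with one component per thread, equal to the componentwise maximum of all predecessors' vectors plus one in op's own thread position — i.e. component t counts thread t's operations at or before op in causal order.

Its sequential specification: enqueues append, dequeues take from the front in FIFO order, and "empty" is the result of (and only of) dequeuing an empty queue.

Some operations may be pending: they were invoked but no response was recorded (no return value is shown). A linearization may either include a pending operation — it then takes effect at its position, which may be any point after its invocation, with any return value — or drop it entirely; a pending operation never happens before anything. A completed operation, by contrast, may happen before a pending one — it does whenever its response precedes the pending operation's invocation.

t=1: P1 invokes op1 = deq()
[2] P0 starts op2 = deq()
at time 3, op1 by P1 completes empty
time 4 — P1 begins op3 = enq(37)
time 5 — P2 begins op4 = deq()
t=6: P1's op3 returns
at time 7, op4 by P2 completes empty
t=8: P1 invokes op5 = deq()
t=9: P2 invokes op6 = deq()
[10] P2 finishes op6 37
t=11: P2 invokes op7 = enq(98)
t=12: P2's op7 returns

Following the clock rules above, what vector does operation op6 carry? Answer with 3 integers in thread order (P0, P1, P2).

op4, invoked 5, has no incoming edges; only P2's bump applies → (0, 0, 1)
op1, invoked 1, has no incoming edges; only P1's bump applies → (0, 1, 0)
op2, invoked 2, has no incoming edges; only P0's bump applies → (1, 0, 0)
from VC(op1)=(0, 1, 0), op3 (invoked 4) maxes components and bumps P1 → (0, 2, 0)
from VC(op3)=(0, 2, 0), op5 (invoked 8) maxes components and bumps P1 → (0, 3, 0)
from VC(op3)=(0, 2, 0), VC(op4)=(0, 0, 1), op6 (invoked 9) maxes components and bumps P2 → (0, 2, 2)
from VC(op6)=(0, 2, 2), op7 (invoked 11) maxes components and bumps P2 → (0, 2, 3)
target: VC(op6) = (0, 2, 2)

(0, 2, 2)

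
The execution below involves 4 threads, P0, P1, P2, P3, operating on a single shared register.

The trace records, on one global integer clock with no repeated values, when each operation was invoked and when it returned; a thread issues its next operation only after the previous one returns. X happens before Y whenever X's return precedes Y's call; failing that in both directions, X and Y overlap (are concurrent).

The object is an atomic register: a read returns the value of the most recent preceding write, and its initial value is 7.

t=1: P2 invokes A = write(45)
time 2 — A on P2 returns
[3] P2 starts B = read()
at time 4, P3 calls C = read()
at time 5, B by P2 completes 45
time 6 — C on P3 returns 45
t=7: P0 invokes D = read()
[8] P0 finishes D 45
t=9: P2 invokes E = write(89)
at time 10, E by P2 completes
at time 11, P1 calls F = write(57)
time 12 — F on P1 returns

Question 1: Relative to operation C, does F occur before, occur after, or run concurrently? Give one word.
Answer: after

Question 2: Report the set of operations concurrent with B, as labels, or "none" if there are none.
Answer: C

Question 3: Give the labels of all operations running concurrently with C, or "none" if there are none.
Answer: B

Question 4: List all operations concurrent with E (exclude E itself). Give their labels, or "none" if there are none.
Answer: none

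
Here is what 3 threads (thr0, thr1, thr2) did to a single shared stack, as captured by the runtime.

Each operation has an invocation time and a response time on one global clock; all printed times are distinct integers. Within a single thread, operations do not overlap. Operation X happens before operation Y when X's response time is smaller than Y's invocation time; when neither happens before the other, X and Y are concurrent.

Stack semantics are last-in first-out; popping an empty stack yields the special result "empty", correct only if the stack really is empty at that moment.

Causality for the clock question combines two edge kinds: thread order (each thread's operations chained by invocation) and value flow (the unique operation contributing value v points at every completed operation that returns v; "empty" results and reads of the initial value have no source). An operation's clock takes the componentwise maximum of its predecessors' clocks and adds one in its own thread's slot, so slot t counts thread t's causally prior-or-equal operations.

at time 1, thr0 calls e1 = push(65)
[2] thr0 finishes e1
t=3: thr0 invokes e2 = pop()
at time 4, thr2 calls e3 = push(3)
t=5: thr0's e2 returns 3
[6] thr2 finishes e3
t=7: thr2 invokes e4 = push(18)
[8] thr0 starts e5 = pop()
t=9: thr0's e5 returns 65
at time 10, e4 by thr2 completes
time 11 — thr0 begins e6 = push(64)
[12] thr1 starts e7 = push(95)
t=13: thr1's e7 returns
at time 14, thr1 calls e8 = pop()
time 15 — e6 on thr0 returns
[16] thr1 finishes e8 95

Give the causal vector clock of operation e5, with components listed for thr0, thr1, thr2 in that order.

(3, 0, 1)

invoked at 4, e3 has no predecessors; its own thr2 bump gives (0, 0, 1)
invoked at 12, e7 has no predecessors; its own thr1 bump gives (0, 1, 0)
invoked at 1, e1 has no predecessors; its own thr0 bump gives (1, 0, 0)
e4, invoked 7, takes VC(e3)=(0, 0, 1) under max, adds 1 for thr2 → (0, 0, 2)
e8, invoked 14, takes VC(e7)=(0, 1, 0) under max, adds 1 for thr1 → (0, 2, 0)
e2, invoked 3, takes VC(e1)=(1, 0, 0), VC(e3)=(0, 0, 1) under max, adds 1 for thr0 → (2, 0, 1)
e5, invoked 8, takes VC(e1)=(1, 0, 0), VC(e2)=(2, 0, 1) under max, adds 1 for thr0 → (3, 0, 1)
e6, invoked 11, takes VC(e5)=(3, 0, 1) under max, adds 1 for thr0 → (4, 0, 1)
target: VC(e5) = (3, 0, 1)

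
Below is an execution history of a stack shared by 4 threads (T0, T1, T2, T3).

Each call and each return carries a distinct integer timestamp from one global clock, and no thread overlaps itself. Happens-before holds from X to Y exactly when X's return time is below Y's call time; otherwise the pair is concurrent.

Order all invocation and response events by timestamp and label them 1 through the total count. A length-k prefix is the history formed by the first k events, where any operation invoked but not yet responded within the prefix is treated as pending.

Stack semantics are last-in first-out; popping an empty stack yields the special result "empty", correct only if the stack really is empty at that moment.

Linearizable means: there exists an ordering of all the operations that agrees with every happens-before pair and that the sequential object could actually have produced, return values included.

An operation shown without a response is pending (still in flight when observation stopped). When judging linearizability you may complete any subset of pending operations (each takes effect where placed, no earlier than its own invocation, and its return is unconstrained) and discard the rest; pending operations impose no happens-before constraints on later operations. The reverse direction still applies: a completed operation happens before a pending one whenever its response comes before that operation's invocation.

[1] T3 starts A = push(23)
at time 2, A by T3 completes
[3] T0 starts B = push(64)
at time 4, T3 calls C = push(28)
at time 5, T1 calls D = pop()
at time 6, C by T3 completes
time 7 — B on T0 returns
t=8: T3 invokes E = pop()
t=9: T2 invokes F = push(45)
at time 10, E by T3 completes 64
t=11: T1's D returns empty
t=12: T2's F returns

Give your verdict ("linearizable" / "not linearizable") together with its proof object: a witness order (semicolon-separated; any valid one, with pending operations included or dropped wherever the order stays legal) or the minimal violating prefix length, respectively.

not linearizable — minimal violating prefix: 11 events

through event 10 a valid linearization exists; event 11 (D responding at time 11) ends that
the 5 completed operations admit 8 real-time orders; each fails the stack replay
no completion choice of the 1 pending operation (F) rescues it — every subset was tried
one such order, A, B, C, D, E (pending dropped), breaks at step 4 where D pop() → empty is illegal
one such order, A, B, C, E, D (pending dropped), breaks at step 4 where E pop() → 64 is illegal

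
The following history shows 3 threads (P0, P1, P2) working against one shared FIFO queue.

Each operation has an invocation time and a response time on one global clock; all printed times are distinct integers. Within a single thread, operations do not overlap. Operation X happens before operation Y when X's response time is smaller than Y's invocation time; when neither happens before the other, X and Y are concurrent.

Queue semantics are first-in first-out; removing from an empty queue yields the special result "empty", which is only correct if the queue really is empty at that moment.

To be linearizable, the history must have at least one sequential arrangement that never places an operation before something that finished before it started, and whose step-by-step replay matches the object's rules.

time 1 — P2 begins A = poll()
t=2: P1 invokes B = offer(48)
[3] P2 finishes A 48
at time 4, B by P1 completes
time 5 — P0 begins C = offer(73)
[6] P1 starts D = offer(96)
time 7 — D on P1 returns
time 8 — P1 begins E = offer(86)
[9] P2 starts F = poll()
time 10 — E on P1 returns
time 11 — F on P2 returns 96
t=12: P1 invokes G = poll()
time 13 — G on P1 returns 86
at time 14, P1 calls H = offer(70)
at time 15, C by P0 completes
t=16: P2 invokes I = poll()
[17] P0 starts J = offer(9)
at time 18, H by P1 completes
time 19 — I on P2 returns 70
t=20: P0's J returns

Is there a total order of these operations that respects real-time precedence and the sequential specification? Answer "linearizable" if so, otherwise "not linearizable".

linearizable

witness order: B, A, D, E, F, G, H, C, I, J
after step 1 (B offer(48)): queue <48>
after step 2 (A poll() → 48): queue <>
after step 3 (D offer(96)): queue <96>
after step 4 (E offer(86)): queue <96,86>
after step 5 (F poll() → 96): queue <86>
after step 6 (G poll() → 86): queue <>
after step 7 (H offer(70)): queue <70>
after step 8 (C offer(73)): queue <70,73>
after step 9 (I poll() → 70): queue <73>
after step 10 (J offer(9)): queue <73,9>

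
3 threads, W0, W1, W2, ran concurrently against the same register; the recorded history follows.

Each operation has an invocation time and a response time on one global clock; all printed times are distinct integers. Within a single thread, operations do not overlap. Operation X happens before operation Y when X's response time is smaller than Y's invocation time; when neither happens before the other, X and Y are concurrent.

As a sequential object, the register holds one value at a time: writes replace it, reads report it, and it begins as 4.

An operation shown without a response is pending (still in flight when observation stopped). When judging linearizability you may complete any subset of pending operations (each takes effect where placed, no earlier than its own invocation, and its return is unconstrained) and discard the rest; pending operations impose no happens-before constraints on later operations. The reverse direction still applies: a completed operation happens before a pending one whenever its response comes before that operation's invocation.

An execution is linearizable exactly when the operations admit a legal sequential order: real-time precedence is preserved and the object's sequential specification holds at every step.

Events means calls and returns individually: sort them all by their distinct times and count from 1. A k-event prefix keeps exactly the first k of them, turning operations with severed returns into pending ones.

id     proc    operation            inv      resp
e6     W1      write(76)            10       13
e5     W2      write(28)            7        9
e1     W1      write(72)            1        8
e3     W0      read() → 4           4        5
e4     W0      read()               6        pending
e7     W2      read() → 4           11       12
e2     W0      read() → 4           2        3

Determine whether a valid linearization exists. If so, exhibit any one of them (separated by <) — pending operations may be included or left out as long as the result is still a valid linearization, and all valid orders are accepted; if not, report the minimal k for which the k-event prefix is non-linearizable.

not linearizable — minimal violating prefix: 12 events

events 1..11 are fine; event 12 — the response of e7 at time 12 — makes the prefix non-linearizable
the 5 completed operations admit 4 real-time orders; each fails the register replay
every completion of the 2 pending operations (e4, e6) was checked; none linearizes
e.g. e1, e2, e3, e5, e7 (pending dropped): illegal at step 2, since e2 read() → 4 cannot apply there
e.g. e2, e1, e3, e5, e7 (pending dropped): illegal at step 3, since e3 read() → 4 cannot apply there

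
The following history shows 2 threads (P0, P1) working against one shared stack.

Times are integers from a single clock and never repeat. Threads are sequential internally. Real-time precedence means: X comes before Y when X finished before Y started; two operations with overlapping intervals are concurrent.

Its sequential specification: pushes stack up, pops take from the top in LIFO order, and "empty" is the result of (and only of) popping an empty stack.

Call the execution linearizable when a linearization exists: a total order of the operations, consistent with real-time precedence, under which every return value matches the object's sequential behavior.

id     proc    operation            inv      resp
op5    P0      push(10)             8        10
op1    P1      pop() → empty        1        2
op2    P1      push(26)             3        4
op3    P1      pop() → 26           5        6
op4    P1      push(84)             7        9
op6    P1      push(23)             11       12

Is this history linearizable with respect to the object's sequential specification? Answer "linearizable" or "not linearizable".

one valid linearization: op1, op2, op3, op4, op5, op6
step 1: op1 pop() → empty — stack <>
step 2: op2 push(26) — stack <26>
step 3: op3 pop() → 26 — stack <>
step 4: op4 push(84) — stack <84>
step 5: op5 push(10) — stack <84,10>
step 6: op6 push(23) — stack <84,10,23>

linearizable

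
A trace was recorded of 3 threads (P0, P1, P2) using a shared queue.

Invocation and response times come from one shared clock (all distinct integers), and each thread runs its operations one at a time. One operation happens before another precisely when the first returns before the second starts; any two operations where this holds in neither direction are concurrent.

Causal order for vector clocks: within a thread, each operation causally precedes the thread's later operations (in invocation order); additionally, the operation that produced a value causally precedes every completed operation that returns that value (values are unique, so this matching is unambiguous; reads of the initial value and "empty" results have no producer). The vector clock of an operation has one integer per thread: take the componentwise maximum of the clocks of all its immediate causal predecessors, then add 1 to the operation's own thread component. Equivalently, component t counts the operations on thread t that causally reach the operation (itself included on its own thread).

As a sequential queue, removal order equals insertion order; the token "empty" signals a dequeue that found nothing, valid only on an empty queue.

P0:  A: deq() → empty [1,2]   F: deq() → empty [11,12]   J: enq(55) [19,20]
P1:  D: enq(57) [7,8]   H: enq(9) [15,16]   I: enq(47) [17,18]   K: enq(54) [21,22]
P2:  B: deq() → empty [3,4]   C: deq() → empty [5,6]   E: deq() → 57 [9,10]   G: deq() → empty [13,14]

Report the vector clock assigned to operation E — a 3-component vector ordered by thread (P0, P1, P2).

no predecessors for B (invoked 3): P2 increments from zero → (0, 0, 1)
no predecessors for D (invoked 7): P1 increments from zero → (0, 1, 0)
no predecessors for A (invoked 1): P0 increments from zero → (1, 0, 0)
C, invoked 5, takes VC(B)=(0, 0, 1) under max, adds 1 for P2 → (0, 0, 2)
H, invoked 15, takes VC(D)=(0, 1, 0) under max, adds 1 for P1 → (0, 2, 0)
F, invoked 11, takes VC(A)=(1, 0, 0) under max, adds 1 for P0 → (2, 0, 0)
I, invoked 17, takes VC(H)=(0, 2, 0) under max, adds 1 for P1 → (0, 3, 0)
J, invoked 19, takes VC(F)=(2, 0, 0) under max, adds 1 for P0 → (3, 0, 0)
E, invoked 9, takes VC(C)=(0, 0, 2), VC(D)=(0, 1, 0) under max, adds 1 for P2 → (0, 1, 3)
K, invoked 21, takes VC(I)=(0, 3, 0) under max, adds 1 for P1 → (0, 4, 0)
G, invoked 13, takes VC(E)=(0, 1, 3) under max, adds 1 for P2 → (0, 1, 4)
target: VC(E) = (0, 1, 3)

(0, 1, 3)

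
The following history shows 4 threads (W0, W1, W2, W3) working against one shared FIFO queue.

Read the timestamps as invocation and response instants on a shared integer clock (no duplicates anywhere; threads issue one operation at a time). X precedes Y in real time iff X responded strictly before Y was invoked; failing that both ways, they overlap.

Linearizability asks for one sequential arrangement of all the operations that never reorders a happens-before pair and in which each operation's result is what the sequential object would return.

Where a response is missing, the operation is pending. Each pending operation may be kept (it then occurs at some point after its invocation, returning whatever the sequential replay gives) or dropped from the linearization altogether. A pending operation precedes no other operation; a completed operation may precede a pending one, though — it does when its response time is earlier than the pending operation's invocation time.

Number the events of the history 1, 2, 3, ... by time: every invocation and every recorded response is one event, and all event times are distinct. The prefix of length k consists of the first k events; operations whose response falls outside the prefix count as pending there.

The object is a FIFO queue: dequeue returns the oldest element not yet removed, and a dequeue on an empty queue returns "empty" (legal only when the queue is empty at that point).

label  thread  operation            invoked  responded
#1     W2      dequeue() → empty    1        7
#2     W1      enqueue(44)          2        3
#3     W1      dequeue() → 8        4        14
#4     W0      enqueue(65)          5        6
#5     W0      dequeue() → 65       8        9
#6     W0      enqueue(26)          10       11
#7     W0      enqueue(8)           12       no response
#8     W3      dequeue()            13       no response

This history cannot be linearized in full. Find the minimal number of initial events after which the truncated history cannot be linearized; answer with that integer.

14

events 1..13 are linearizable; a witness order is #1, #2, #3, #4, #5, #6:
after step 1 (#1 dequeue() → empty): queue <>
after step 2 (#2 enqueue(44)): queue <44>
after step 3 (#3 dequeue() (pending, included)): queue <>
after step 4 (#4 enqueue(65)): queue <65>
after step 5 (#5 dequeue() → 65): queue <>
after step 6 (#6 enqueue(26)): queue <26>
with event 14 included (#3 responding at time 14), all real-time-consistent orders fail
including or dropping the 2 pending operations (#7, #8) in any combination fails
e.g. #1, #2, #3, #4, #5, #6 (pending dropped): illegal at step 3, since #3 dequeue() → 8 cannot apply there
e.g. #1, #2, #4, #3, #5, #6 (pending dropped): illegal at step 4, since #3 dequeue() → 8 cannot apply there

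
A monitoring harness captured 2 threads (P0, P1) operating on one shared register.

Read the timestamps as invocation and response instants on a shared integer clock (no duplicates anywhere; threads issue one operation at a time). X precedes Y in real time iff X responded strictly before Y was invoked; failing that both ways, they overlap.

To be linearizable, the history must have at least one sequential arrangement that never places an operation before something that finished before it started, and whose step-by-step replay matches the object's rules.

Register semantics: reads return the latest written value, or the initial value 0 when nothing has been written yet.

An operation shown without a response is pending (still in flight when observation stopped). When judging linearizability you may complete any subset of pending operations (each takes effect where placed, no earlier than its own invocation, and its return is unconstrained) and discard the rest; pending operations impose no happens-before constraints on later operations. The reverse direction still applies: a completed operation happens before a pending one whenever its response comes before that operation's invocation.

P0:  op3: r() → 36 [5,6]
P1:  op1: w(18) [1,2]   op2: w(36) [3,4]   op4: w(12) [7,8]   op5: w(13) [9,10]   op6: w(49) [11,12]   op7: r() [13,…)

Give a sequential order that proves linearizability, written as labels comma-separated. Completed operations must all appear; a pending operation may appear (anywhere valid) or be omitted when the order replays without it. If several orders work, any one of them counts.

step 1: op1 w(18) — value 18
step 2: op2 w(36) — value 36
step 3: op3 r() → 36 — value 36
step 4: op4 w(12) — value 12
step 5: op5 w(13) — value 13
step 6: op6 w(49) — value 49

op1, op2, op3, op4, op5, op6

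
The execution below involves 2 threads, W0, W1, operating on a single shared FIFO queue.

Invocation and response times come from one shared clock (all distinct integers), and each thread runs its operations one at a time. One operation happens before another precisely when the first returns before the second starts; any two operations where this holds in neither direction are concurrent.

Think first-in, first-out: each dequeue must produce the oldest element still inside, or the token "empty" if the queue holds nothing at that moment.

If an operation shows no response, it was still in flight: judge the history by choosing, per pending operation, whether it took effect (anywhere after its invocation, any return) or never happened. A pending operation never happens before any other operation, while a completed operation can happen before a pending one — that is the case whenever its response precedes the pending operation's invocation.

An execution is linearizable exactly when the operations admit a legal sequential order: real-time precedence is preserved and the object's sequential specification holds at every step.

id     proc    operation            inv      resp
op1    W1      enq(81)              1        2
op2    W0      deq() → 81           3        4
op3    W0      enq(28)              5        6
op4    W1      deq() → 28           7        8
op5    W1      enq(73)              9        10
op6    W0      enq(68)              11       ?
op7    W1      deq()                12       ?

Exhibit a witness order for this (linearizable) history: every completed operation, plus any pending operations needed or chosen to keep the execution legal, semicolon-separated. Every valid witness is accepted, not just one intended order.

step 1: op1 enq(81) — queue <81>
step 2: op2 deq() → 81 — queue <>
step 3: op3 enq(28) — queue <28>
step 4: op4 deq() → 28 — queue <>
step 5: op5 enq(73) — queue <73>

op1; op2; op3; op4; op5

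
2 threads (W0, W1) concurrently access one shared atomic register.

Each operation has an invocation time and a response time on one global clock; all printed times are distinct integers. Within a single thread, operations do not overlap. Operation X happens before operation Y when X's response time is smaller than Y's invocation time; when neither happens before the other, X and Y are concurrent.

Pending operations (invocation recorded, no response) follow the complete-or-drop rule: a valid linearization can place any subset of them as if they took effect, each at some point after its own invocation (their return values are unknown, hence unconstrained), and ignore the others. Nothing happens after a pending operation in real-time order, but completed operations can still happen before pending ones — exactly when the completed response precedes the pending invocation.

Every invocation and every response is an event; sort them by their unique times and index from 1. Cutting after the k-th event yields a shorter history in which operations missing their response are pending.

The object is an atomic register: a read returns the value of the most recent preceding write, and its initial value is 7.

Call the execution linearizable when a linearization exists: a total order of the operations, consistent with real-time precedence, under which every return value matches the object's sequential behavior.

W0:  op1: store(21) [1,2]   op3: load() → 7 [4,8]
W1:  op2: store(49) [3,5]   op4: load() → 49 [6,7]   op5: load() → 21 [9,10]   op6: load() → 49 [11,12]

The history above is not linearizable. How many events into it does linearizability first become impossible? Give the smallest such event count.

events 1..7 are linearizable, e.g. via op1, op2, op3, op4:
after step 1 (op1 store(21)): value 21
after step 2 (op2 store(49)): value 49
after step 3 (op3 load() (pending, included)): value 49
after step 4 (op4 load() → 49): value 49
adding event 8 (op3 responds at 8) leaves no legal real-time order
for example op1, op2, op3, op4 fails at step 3: op3 load() → 7 is not legal there
for example op1, op2, op4, op3 fails at step 4: op3 load() → 7 is not legal there

8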